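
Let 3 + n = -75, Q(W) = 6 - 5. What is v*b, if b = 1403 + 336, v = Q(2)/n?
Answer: -1739/78 ≈ -22.295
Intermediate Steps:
Q(W) = 1
n = -78 (n = -3 - 75 = -78)
v = -1/78 (v = 1/(-78) = 1*(-1/78) = -1/78 ≈ -0.012821)
b = 1739
v*b = -1/78*1739 = -1739/78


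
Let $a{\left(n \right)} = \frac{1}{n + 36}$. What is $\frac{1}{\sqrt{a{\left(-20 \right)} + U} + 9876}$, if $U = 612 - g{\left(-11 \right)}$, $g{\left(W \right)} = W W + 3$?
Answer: $\frac{52672}{520186069} - \frac{4 \sqrt{7809}}{1560558207} \approx 0.00010103$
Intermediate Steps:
$g{\left(W \right)} = 3 + W^{2}$ ($g{\left(W \right)} = W^{2} + 3 = 3 + W^{2}$)
$a{\left(n \right)} = \frac{1}{36 + n}$
$U = 488$ ($U = 612 - \left(3 + \left(-11\right)^{2}\right) = 612 - \left(3 + 121\right) = 612 - 124 = 488$)
$\frac{1}{\sqrt{a{\left(-20 \right)} + U} + 9876} = \frac{1}{\sqrt{\frac{1}{36 - 20} + 488} + 9876} = \frac{1}{\sqrt{\frac{1}{16} + 488} + 9876} = \frac{1}{\sqrt{\frac{7809}{16}} + 9876} = \frac{1}{\frac{\sqrt{7809}}{4} + 9876} = \frac{1}{9876 + \frac{\sqrt{7809}}{4}}$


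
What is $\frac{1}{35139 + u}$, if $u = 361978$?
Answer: $\frac{1}{397117} \approx 2.5182 \cdot 10^{-6}$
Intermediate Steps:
$\frac{1}{35139 + u} = \frac{1}{35139 + 361978} = \frac{1}{397117}$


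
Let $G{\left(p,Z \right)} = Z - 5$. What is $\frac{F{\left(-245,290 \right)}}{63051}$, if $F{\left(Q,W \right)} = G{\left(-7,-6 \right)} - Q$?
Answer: $\frac{78}{21017} \approx 0.0037113$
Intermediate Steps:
$G{\left(p,Z \right)} = -5 + Z$ ($G{\left(p,Z \right)} = Z - 5 = -5 + Z$)
$F{\left(Q,W \right)} = -11 - Q$ ($F{\left(Q,W \right)} = \left(-5 - 6\right) - Q = -11 - Q$)
$\frac{F{\left(-245,290 \right)}}{63051} = \frac{-11 - -245}{63051} = \left(-11 + 245\right) \frac{1}{63051} = 234 \cdot \frac{1}{63051} = \frac{78}{21017}$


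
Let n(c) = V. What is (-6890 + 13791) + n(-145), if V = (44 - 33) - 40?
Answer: 6872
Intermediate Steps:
V = -29 (V = 11 - 40 = -29)
n(c) = -29
(-6890 + 13791) + n(-145) = (-6890 + 13791) - 29 = 6901 - 29 = 6872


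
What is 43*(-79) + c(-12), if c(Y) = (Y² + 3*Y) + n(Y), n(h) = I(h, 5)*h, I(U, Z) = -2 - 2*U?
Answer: -3553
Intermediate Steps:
n(h) = h*(-2 - 2*h) (n(h) = (-2 - 2*h)*h = h*(-2 - 2*h))
c(Y) = Y² + 3*Y - 2*Y*(1 + Y) (c(Y) = (Y² + 3*Y) - 2*Y*(1 + Y) = Y² + 3*Y - 2*Y*(1 + Y))
43*(-79) + c(-12) = 43*(-79) - 12*(1 - 1*(-12)) = -3397 - 12*(1 + 12) = -3397 - 12*13 = -3397 - 156 = -3553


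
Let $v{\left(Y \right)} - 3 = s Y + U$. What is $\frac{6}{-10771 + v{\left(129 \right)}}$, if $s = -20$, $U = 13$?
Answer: $- \frac{2}{4445} \approx -0.00044994$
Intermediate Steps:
$v{\left(Y \right)} = 16 - 20 Y$ ($v{\left(Y \right)} = 3 - \left(-13 + 20 Y\right) = 16 - 20 Y$)
$\frac{6}{-10771 + v{\left(129 \right)}} = \frac{6}{-10771 + \left(16 - 2580\right)} = \frac{6}{-10771 - 2564} = \frac{6}{-13335} = 6 \left(- \frac{1}{13335}\right) = - \frac{2}{4445}$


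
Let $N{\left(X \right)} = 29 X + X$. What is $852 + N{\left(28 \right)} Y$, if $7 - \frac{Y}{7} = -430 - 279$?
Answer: $4210932$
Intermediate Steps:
$N{\left(X \right)} = 30 X$
$Y = 5012$ ($Y = 49 - 7 \left(-430 - 279\right) = 49 - -4963 = 49 + 4963 = 5012$)
$852 + N{\left(28 \right)} Y = 852 + 30 \cdot 28 \cdot 5012 = 852 + 840 \cdot 5012 = 852 + 4210080 = 4210932$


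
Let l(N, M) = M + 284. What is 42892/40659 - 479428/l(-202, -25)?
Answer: -19481954024/10530681 ≈ -1850.0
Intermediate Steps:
l(N, M) = 284 + M
42892/40659 - 479428/l(-202, -25) = 42892/40659 - 479428/(284 - 25) = 42892*(1/40659) - 479428/259 = 42892/40659 - 479428*1/259 = 42892/40659 - 479428/259 = -19481954024/10530681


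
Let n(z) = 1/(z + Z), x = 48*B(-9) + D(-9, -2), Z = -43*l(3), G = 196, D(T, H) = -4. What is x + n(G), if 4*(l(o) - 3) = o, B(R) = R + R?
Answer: -120648/139 ≈ -867.97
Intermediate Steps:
B(R) = 2*R
l(o) = 3 + o/4
Z = -645/4 (Z = -43*(3 + (1/4)*3) = -43*(3 + 3/4) = -43*15/4 = -645/4 ≈ -161.25)
x = -868 (x = 48*(2*(-9)) - 4 = 48*(-18) - 4 = -864 - 4 = -868)
n(z) = 1/(-645/4 + z) (n(z) = 1/(z - 645/4) = 1/(-645/4 + z))
x + n(G) = -868 + 4/(-645 + 4*196) = -868 + 4/(-645 + 784) = -868 + 4/139 = -120648/139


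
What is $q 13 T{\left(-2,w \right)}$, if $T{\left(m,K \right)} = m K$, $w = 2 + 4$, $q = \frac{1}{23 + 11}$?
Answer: $- \frac{78}{17} \approx -4.5882$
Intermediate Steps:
$q = \frac{1}{34} \approx 0.029412$
$w = 6$
$T{\left(m,K \right)} = K m$
$q 13 T{\left(-2,w \right)} = \frac{1}{34} \cdot 13 \cdot 6 \left(-2\right) = \frac{13}{34} \left(-12\right) = - \frac{78}{17}$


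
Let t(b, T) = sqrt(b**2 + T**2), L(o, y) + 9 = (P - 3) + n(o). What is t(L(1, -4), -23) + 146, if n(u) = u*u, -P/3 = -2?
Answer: 146 + sqrt(554) ≈ 169.54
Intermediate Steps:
P = 6 (P = -3*(-2) = 6)
n(u) = u**2
L(o, y) = -6 + o**2 (L(o, y) = -9 + ((6 - 3) + o**2) = -9 + (3 + o**2) = -6 + o**2)
t(b, T) = sqrt(T**2 + b**2)
t(L(1, -4), -23) + 146 = sqrt((-23)**2 + (-6 + 1**2)**2) + 146 = sqrt(529 + (-6 + 1)**2) + 146 = sqrt(529 + (-5)**2) + 146 = sqrt(529 + 25) + 146 = sqrt(554) + 146 = 146 + sqrt(554)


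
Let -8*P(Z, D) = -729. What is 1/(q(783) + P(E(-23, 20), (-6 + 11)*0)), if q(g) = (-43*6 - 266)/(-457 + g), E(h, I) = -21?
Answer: 1304/116731 ≈ 0.011171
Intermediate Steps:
P(Z, D) = 729/8 (P(Z, D) = -1/8*(-729) = 729/8)
q(g) = -524/(-457 + g) (q(g) = (-258 - 266)/(-457 + g) = -524/(-457 + g))
1/(q(783) + P(E(-23, 20), (-6 + 11)*0)) = 1/(-524/(-457 + 783) + 729/8) = 1/(-524/326 + 729/8) = 1/(-524*1/326 + 729/8) = 1/(-262/163 + 729/8) = 1/(116731/1304) = 1304/116731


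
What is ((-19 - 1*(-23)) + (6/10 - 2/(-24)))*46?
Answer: 6463/30 ≈ 215.43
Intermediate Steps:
((-19 - 1*(-23)) + (6/10 - 2/(-24)))*46 = ((-19 + 23) + (6*(⅒) - 2*(-1/24)))*46 = (4 + (⅗ + 1/12))*46 = (4 + 41/60)*46 = (281/60)*46 = 6463/30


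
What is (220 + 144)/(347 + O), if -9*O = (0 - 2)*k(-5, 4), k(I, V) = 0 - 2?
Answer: 3276/3119 ≈ 1.0503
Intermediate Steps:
k(I, V) = -2
O = -4/9 (O = -(0 - 2)*(-2)/9 = -(-2)*(-2)/9 = -⅑*4 = -4/9 ≈ -0.44444)
(220 + 144)/(347 + O) = (220 + 144)/(347 - 4/9) = 364/(3119/9) = 364*(9/3119) = 3276/3119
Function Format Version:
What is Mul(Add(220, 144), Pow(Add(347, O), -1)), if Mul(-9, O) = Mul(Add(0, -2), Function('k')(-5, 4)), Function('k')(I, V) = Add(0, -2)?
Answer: Rational(3276, 3119) ≈ 1.0503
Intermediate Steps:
Function('k')(I, V) = -2
O = Rational(-4, 9) (O = Mul(Rational(-1, 9), Mul(Add(0, -2), -2)) = Mul(Rational(-1, 9), Mul(-2, -2)) = Mul(Rational(-1, 9), 4) = Rational(-4, 9) ≈ -0.44444)
Mul(Add(220, 144), Pow(Add(347, O), -1)) = Mul(Add(220, 144), Pow(Add(347, Rational(-4, 9)), -1)) = Mul(364, Pow(Rational(3119, 9), -1)) = Mul(364, Rational(9, 3119)) = Rational(3276, 3119)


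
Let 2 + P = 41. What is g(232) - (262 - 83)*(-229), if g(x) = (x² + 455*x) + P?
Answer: 200414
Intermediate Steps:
P = 39 (P = -2 + 41 = 39)
g(x) = 39 + x² + 455*x (g(x) = (x² + 455*x) + 39 = 39 + x² + 455*x)
g(232) - (262 - 83)*(-229) = (39 + 232² + 455*232) - (262 - 83)*(-229) = (39 + 53824 + 105560) - 179*(-229) = 159423 - 1*(-40991) = 159423 + 40991 = 200414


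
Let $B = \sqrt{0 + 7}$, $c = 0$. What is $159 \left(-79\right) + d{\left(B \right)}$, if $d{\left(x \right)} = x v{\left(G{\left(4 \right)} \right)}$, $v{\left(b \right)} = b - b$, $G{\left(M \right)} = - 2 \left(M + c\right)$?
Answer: $-12561$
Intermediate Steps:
$G{\left(M \right)} = - 2 M$ ($G{\left(M \right)} = - 2 \left(M + 0\right) = - 2 M$)
$v{\left(b \right)} = 0$
$B = \sqrt{7} \approx 2.6458$
$d{\left(x \right)} = 0$ ($d{\left(x \right)} = x 0 = 0$)
$159 \left(-79\right) + d{\left(B \right)} = 159 \left(-79\right) + 0 = -12561 + 0 = -12561$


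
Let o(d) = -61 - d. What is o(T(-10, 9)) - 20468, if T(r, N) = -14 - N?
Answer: -20506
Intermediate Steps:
o(T(-10, 9)) - 20468 = (-61 - (-14 - 1*9)) - 20468 = (-61 - (-14 - 9)) - 20468 = (-61 - 1*(-23)) - 20468 = (-61 + 23) - 20468 = -38 - 20468 = -20506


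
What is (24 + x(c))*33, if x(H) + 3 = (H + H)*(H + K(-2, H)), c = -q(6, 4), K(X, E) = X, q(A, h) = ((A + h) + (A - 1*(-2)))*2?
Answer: 90981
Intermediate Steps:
q(A, h) = 4 + 2*h + 4*A (q(A, h) = ((A + h) + (A + 2))*2 = ((A + h) + (2 + A))*2 = (2 + h + 2*A)*2 = 4 + 2*h + 4*A)
c = -36 (c = -(4 + 2*4 + 4*6) = -(4 + 8 + 24) = -1*36 = -36)
x(H) = -3 + 2*H*(-2 + H) (x(H) = -3 + (H + H)*(H - 2) = -3 + (2*H)*(-2 + H) = -3 + 2*H*(-2 + H))
(24 + x(c))*33 = (24 + (-3 - 4*(-36) + 2*(-36)**2))*33 = (24 + (-3 + 144 + 2*1296))*33 = (24 + (-3 + 144 + 2592))*33 = (24 + 2733)*33 = 2757*33 = 90981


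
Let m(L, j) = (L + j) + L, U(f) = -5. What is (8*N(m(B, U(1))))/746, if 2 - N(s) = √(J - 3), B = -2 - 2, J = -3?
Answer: 8/373 - 4*I*√6/373 ≈ 0.021448 - 0.026268*I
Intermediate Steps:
B = -4
m(L, j) = j + 2*L
N(s) = 2 - I*√6 (N(s) = 2 - √(-3 - 3) = 2 - √(-6) = 2 - I*√6)
(8*N(m(B, U(1))))/746 = (8*(2 - I*√6))/746 = (16 - 8*I*√6)*(1/746) = 8/373 - 4*I*√6/373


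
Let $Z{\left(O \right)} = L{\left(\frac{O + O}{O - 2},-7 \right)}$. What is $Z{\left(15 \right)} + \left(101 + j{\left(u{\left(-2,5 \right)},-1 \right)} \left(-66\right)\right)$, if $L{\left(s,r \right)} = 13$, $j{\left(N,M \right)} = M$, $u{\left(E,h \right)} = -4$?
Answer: $180$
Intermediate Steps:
$Z{\left(O \right)} = 13$
$Z{\left(15 \right)} + \left(101 + j{\left(u{\left(-2,5 \right)},-1 \right)} \left(-66\right)\right) = 13 + \left(101 - -66\right) = 13 + \left(101 + 66\right) = 13 + 167 = 180$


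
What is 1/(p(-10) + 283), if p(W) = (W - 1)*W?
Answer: 1/393 ≈ 0.0025445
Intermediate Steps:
p(W) = W*(-1 + W) (p(W) = (-1 + W)*W = W*(-1 + W))
1/(p(-10) + 283) = 1/(-10*(-1 - 10) + 283) = 1/(-10*(-11) + 283) = 1/(110 + 283) = 1/393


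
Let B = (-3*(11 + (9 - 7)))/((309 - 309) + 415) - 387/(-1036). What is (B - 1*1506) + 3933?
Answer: 1043584581/429940 ≈ 2427.3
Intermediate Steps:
B = 120201/429940 (B = (-3*(11 + 2))/(0 + 415) - 387*(-1/1036) = -3*13/415 + 387/1036 = -39*1/415 + 387/1036 = -39/415 + 387/1036 = 120201/429940 ≈ 0.27958)
(B - 1*1506) + 3933 = (120201/429940 - 1*1506) + 3933 = (120201/429940 - 1506) + 3933 = -647369439/429940 + 3933 = 1043584581/429940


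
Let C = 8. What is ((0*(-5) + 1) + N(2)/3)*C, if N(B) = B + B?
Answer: 56/3 ≈ 18.667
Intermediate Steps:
N(B) = 2*B
((0*(-5) + 1) + N(2)/3)*C = ((0*(-5) + 1) + (2*2)/3)*8 = ((0 + 1) + 4*(1/3))*8 = (1 + 4/3)*8 = (7/3)*8 = 56/3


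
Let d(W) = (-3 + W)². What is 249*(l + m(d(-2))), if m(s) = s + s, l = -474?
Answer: -105576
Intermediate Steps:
m(s) = 2*s
249*(l + m(d(-2))) = 249*(-474 + 2*(-3 - 2)²) = 249*(-474 + 2*(-5)²) = 249*(-474 + 2*25) = 249*(-474 + 50) = 249*(-424) = -105576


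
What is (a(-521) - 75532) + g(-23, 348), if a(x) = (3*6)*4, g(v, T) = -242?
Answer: -75702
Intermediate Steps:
a(x) = 72 (a(x) = 18*4 = 72)
(a(-521) - 75532) + g(-23, 348) = (72 - 75532) - 242 = -75460 - 242 = -75702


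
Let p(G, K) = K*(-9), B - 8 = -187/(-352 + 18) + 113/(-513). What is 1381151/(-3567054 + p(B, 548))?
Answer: -1381151/3571986 ≈ -0.38666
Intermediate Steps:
B = 1428925/171342 (B = 8 + (-187/(-352 + 18) + 113/(-513)) = 8 + (-187/(-334) + 113*(-1/513)) = 8 + (-187*(-1/334) - 113/513) = 8 + (187/334 - 113/513) = 8 + 58189/171342 = 1428925/171342 ≈ 8.3396)
p(G, K) = -9*K
1381151/(-3567054 + p(B, 548)) = 1381151/(-3567054 - 9*548) = 1381151/(-3567054 - 4932) = 1381151/(-3571986) = 1381151*(-1/3571986) = -1381151/3571986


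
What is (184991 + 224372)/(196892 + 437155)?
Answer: 409363/634047 ≈ 0.64563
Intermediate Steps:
(184991 + 224372)/(196892 + 437155) = 409363/634047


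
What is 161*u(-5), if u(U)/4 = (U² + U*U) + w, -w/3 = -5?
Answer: 41860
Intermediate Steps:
w = 15 (w = -3*(-5) = 15)
u(U) = 60 + 8*U² (u(U) = 4*((U² + U*U) + 15) = 4*((U² + U²) + 15) = 4*(2*U² + 15) = 4*(15 + 2*U²) = 60 + 8*U²)
161*u(-5) = 161*(60 + 8*(-5)²) = 161*(60 + 8*25) = 161*(60 + 200) = 161*260 = 41860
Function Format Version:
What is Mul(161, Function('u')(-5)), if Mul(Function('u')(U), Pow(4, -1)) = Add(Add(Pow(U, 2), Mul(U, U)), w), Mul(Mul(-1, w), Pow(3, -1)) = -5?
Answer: 41860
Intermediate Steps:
w = 15 (w = Mul(-3, -5) = 15)
Function('u')(U) = Add(60, Mul(8, Pow(U, 2))) (Function('u')(U) = Mul(4, Add(Add(Pow(U, 2), Mul(U, U)), 15)) = Mul(4, Add(Add(Pow(U, 2), Pow(U, 2)), 15)) = Mul(4, Add(Mul(2, Pow(U, 2)), 15)) = Mul(4, Add(15, Mul(2, Pow(U, 2)))) = Add(60, Mul(8, Pow(U, 2))))
Mul(161, Function('u')(-5)) = Mul(161, Add(60, Mul(8, Pow(-5, 2)))) = Mul(161, Add(60, Mul(8, 25))) = Mul(161, Add(60, 200)) = Mul(161, 260) = 41860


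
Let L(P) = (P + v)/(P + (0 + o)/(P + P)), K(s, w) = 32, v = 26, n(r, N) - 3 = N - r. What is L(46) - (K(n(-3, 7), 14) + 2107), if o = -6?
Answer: -4516395/2113 ≈ -2137.4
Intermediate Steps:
n(r, N) = 3 + N - r (n(r, N) = 3 + (N - r) = 3 + N - r)
L(P) = (26 + P)/(P - 3/P) (L(P) = (P + 26)/(P + (0 - 6)/(P + P)) = (26 + P)/(P - 6*1/(2*P)) = (26 + P)/(P - 3/P))
L(46) - (K(n(-3, 7), 14) + 2107) = 46*(26 + 46)/(-3 + 46²) - (32 + 2107) = 46*72/(-3 + 2116) - 1*2139 = 46*72/2113 - 2139 = 46*(1/2113)*72 - 2139 = 3312/2113 - 2139 = -4516395/2113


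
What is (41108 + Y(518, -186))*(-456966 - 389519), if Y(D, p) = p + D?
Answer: -35078338400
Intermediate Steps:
Y(D, p) = D + p
(41108 + Y(518, -186))*(-456966 - 389519) = (41108 + (518 - 186))*(-456966 - 389519) = (41108 + 332)*(-846485) = 41440*(-846485) = -35078338400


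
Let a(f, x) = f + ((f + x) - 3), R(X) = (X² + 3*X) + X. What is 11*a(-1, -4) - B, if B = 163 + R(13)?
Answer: -483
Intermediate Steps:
R(X) = X² + 4*X
a(f, x) = -3 + x + 2*f (a(f, x) = f + (-3 + f + x) = -3 + x + 2*f)
B = 384 (B = 163 + 13*(4 + 13) = 163 + 13*17 = 163 + 221 = 384)
11*a(-1, -4) - B = 11*(-3 - 4 + 2*(-1)) - 1*384 = 11*(-3 - 4 - 2) - 384 = 11*(-9) - 384 = -99 - 384 = -483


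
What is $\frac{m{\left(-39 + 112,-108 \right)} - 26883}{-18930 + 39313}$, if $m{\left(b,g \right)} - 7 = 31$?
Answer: $- \frac{26845}{20383} \approx -1.317$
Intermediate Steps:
$m{\left(b,g \right)} = 38$ ($m{\left(b,g \right)} = 7 + 31 = 38$)
$\frac{m{\left(-39 + 112,-108 \right)} - 26883}{-18930 + 39313} = \frac{38 - 26883}{-18930 + 39313} = - \frac{26845}{20383}$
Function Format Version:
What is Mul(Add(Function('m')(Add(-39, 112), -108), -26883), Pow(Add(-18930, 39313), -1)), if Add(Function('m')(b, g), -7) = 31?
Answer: Rational(-26845, 20383) ≈ -1.3170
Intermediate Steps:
Function('m')(b, g) = 38 (Function('m')(b, g) = Add(7, 31) = 38)
Mul(Add(Function('m')(Add(-39, 112), -108), -26883), Pow(Add(-18930, 39313), -1)) = Mul(Add(38, -26883), Pow(Add(-18930, 39313), -1)) = Mul(-26845, Pow(20383, -1)) = Mul(-26845, Rational(1, 20383)) = Rational(-26845, 20383)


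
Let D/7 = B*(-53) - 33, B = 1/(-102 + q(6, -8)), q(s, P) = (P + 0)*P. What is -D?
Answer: 8407/38 ≈ 221.24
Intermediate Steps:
q(s, P) = P² (q(s, P) = P*P = P²)
B = -1/38 (B = 1/(-102 + (-8)²) = 1/(-102 + 64) = 1/(-38) = -1/38 ≈ -0.026316)
D = -8407/38 (D = 7*(-1/38*(-53) - 33) = 7*(53/38 - 33) = 7*(-1201/38) = -8407/38 ≈ -221.24)
-D = -1*(-8407/38) = 8407/38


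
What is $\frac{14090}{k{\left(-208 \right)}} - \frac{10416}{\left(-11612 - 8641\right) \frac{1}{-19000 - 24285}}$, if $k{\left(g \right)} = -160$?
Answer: $- \frac{2414080479}{108016} \approx -22349.0$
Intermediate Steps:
$\frac{14090}{k{\left(-208 \right)}} - \frac{10416}{\left(-11612 - 8641\right) \frac{1}{-19000 - 24285}} = \frac{14090}{-160} - \frac{10416}{\left(-11612 - 8641\right) \frac{1}{-19000 - 24285}} = 14090 \left(- \frac{1}{160}\right) - \frac{10416}{\left(-20253\right) \frac{1}{-43285}} = - \frac{1409}{16} - \frac{10416}{\left(-20253\right) \left(- \frac{1}{43285}\right)} = - \frac{1409}{16} - \frac{10416}{\frac{20253}{43285}} = - \frac{1409}{16} - \frac{150285520}{6751} = - \frac{2414080479}{108016}$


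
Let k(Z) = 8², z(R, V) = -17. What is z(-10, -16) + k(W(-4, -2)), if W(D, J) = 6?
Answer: 47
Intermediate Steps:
k(Z) = 64
z(-10, -16) + k(W(-4, -2)) = -17 + 64 = 47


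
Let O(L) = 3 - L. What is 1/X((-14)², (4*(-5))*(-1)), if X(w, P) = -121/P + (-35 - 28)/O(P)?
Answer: -340/797 ≈ -0.42660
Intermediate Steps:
X(w, P) = -121/P - 63/(3 - P) (X(w, P) = -121/P + (-35 - 28)/(3 - P) = -121/P - 63/(3 - P))
1/X((-14)², (4*(-5))*(-1)) = 1/((363 - 58*4*(-5)*(-1))/((((4*(-5))*(-1)))*(-3 + (4*(-5))*(-1)))) = 1/((363 - (-1160)*(-1))/(((-20*(-1)))*(-3 - 20*(-1)))) = 1/((363 - 58*20)/(20*(-3 + 20))) = 1/((1/20)*(363 - 1160)/17) = 1/((1/20)*(1/17)*(-797)) = 1/(-797/340) = -340/797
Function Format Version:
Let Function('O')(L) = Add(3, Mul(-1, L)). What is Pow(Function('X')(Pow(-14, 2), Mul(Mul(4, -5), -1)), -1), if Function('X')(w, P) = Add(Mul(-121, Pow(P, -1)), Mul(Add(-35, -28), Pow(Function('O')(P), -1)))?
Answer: Rational(-340, 797) ≈ -0.42660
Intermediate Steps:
Function('X')(w, P) = Add(Mul(-121, Pow(P, -1)), Mul(-63, Pow(Add(3, Mul(-1, P)), -1))) (Function('X')(w, P) = Add(Mul(-121, Pow(P, -1)), Mul(Add(-35, -28), Pow(Add(3, Mul(-1, P)), -1))) = Add(Mul(-121, Pow(P, -1)), Mul(-63, Pow(Add(3, Mul(-1, P)), -1))))
Pow(Function('X')(Pow(-14, 2), Mul(Mul(4, -5), -1)), -1) = Pow(Mul(Pow(Mul(Mul(4, -5), -1), -1), Pow(Add(-3, Mul(Mul(4, -5), -1)), -1), Add(363, Mul(-58, Mul(Mul(4, -5), -1)))), -1) = Pow(Mul(Pow(Mul(-20, -1), -1), Pow(Add(-3, Mul(-20, -1)), -1), Add(363, Mul(-58, Mul(-20, -1)))), -1) = Pow(Mul(Pow(20, -1), Pow(Add(-3, 20), -1), Add(363, Mul(-58, 20))), -1) = Pow(Mul(Rational(1, 20), Pow(17, -1), Add(363, -1160)), -1) = Pow(Mul(Rational(1, 20), Rational(1, 17), -797), -1) = Pow(Rational(-797, 340), -1) = Rational(-340, 797)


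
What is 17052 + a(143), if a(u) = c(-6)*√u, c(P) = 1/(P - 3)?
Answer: 17052 - √143/9 ≈ 17051.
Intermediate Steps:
c(P) = 1/(-3 + P)
a(u) = -√u/9 (a(u) = √u/(-3 - 6) = √u/(-9) = -√u/9)
17052 + a(143) = 17052 - √143/9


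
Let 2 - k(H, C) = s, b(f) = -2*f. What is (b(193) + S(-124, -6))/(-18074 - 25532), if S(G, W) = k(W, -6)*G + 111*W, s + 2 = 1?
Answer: 712/21803 ≈ 0.032656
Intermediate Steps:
s = -1 (s = -2 + 1 = -1)
k(H, C) = 3 (k(H, C) = 2 - 1*(-1) = 2 + 1 = 3)
S(G, W) = 3*G + 111*W
(b(193) + S(-124, -6))/(-18074 - 25532) = (-2*193 + (3*(-124) + 111*(-6)))/(-18074 - 25532) = (-386 + (-372 - 666))/(-43606) = (-386 - 1038)*(-1/43606) = -1424*(-1/43606) = 712/21803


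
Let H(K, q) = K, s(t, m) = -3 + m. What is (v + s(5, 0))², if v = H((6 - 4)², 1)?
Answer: 1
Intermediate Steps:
v = 4 (v = (6 - 4)² = 2² = 4)
(v + s(5, 0))² = (4 + (-3 + 0))² = (4 - 3)² = 1² = 1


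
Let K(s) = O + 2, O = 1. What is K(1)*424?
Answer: 1272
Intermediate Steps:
K(s) = 3 (K(s) = 1 + 2 = 3)
K(1)*424 = 3*424 = 1272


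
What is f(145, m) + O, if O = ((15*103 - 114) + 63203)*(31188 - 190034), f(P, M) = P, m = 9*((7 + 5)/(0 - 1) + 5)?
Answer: -10266852219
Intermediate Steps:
m = -63 (m = 9*(12/(-1) + 5) = 9*(12*(-1) + 5) = 9*(-12 + 5) = 9*(-7) = -63)
O = -10266852364 (O = ((1545 - 114) + 63203)*(-158846) = (1431 + 63203)*(-158846) = 64634*(-158846) = -10266852364)
f(145, m) + O = 145 - 10266852364 = -10266852219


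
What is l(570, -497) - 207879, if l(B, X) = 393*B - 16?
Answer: 16115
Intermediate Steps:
l(B, X) = -16 + 393*B
l(570, -497) - 207879 = (-16 + 393*570) - 207879 = (-16 + 224010) - 207879 = 223994 - 207879 = 16115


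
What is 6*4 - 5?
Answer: 19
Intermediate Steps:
6*4 - 5 = 24 - 5 = 19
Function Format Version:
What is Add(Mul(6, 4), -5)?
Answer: 19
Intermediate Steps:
Add(Mul(6, 4), -5) = Add(24, -5) = 19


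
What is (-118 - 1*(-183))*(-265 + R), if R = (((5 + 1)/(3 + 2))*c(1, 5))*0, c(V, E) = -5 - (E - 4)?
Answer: -17225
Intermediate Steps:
c(V, E) = -1 - E (c(V, E) = -5 - (-4 + E) = -5 + (4 - E) = -1 - E)
R = 0 (R = (((5 + 1)/(3 + 2))*(-1 - 1*5))*0 = ((6/5)*(-1 - 5))*0 = ((6*(⅕))*(-6))*0 = ((6/5)*(-6))*0 = -36/5*0 = 0)
(-118 - 1*(-183))*(-265 + R) = (-118 - 1*(-183))*(-265 + 0) = (-118 + 183)*(-265) = 65*(-265) = -17225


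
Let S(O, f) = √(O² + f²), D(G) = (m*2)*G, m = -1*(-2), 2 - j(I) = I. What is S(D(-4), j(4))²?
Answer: 260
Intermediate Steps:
j(I) = 2 - I
m = 2
D(G) = 4*G (D(G) = (2*2)*G = 4*G)
S(D(-4), j(4))² = (√((4*(-4))² + (2 - 1*4)²))² = (√((-16)² + (2 - 4)²))² = (√(256 + (-2)²))² = (√(256 + 4))² = (√260)² = (2*√65)² = 260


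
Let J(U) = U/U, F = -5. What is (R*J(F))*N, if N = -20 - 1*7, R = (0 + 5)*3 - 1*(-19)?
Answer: -918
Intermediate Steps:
R = 34 (R = 5*3 + 19 = 15 + 19 = 34)
J(U) = 1
N = -27 (N = -20 - 7 = -27)
(R*J(F))*N = (34*1)*(-27) = 34*(-27) = -918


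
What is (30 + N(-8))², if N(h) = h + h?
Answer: 196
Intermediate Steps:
N(h) = 2*h
(30 + N(-8))² = (30 + 2*(-8))² = (30 - 16)² = 14² = 196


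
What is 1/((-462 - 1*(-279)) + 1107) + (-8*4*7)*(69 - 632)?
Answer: 116527489/924 ≈ 1.2611e+5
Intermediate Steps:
1/((-462 - 1*(-279)) + 1107) + (-8*4*7)*(69 - 632) = 1/((-462 + 279) + 1107) - 32*7*(-563) = 1/(-183 + 1107) - 224*(-563) = 1/924 + 126112 = 116527489/924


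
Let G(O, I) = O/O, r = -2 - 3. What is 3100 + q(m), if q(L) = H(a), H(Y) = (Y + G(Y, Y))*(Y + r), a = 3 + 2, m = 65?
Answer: 3100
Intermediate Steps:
r = -5
G(O, I) = 1
a = 5
H(Y) = (1 + Y)*(-5 + Y) (H(Y) = (Y + 1)*(Y - 5) = (1 + Y)*(-5 + Y))
q(L) = 0 (q(L) = -5 + 5² - 4*5 = -5 + 25 - 20 = 0)
3100 + q(m) = 3100 + 0 = 3100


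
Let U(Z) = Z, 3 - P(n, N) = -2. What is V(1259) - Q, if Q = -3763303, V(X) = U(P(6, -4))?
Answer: 3763308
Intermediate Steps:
P(n, N) = 5 (P(n, N) = 3 - 1*(-2) = 3 + 2 = 5)
V(X) = 5
V(1259) - Q = 5 - 1*(-3763303) = 5 + 3763303 = 3763308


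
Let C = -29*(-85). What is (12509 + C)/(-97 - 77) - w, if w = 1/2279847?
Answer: -5689738192/66115563 ≈ -86.057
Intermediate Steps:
C = 2465
w = 1/2279847 ≈ 4.3863e-7
(12509 + C)/(-97 - 77) - w = (12509 + 2465)/(-97 - 77) - 1*1/2279847 = 14974/(-174) - 1/2279847 = -1/174*14974 - 1/2279847 = -7487/87 - 1/2279847 = -5689738192/66115563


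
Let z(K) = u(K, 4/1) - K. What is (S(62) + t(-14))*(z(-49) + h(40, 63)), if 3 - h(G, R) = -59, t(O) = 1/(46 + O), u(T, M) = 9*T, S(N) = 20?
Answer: -105765/16 ≈ -6610.3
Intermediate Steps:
z(K) = 8*K (z(K) = 9*K - K = 8*K)
h(G, R) = 62 (h(G, R) = 3 - 1*(-59) = 3 + 59 = 62)
(S(62) + t(-14))*(z(-49) + h(40, 63)) = (20 + 1/(46 - 14))*(8*(-49) + 62) = (20 + 1/32)*(-392 + 62) = (20 + 1/32)*(-330) = (641/32)*(-330) = -105765/16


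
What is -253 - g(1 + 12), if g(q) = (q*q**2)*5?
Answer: -11238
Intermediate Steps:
g(q) = 5*q**3 (g(q) = q**3*5 = 5*q**3)
-253 - g(1 + 12) = -253 - 5*(1 + 12)**3 = -253 - 5*13**3 = -253 - 5*2197 = -253 - 1*10985 = -253 - 10985 = -11238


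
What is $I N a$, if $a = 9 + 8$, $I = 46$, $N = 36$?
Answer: $28152$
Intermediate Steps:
$a = 17$
$I N a = 46 \cdot 36 \cdot 17 = 1656 \cdot 17 = 28152$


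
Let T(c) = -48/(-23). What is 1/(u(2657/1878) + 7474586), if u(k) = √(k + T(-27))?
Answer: 322857267684/2413224413028927569 - 13*√38658630/2413224413028927569 ≈ 1.3379e-7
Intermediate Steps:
T(c) = 48/23 (T(c) = -48*(-1/23) = 48/23)
u(k) = √(48/23 + k) (u(k) = √(k + 48/23) = √(48/23 + k))
1/(u(2657/1878) + 7474586) = 1/(√(1104 + 529*(2657/1878))/23 + 7474586) = 1/(√(1104 + 1405553/1878)/23 + 7474586) = 1/(√(3478865/1878)/23 + 7474586) = 1/((13*√38658630/1878)/23 + 7474586) = 1/(13*√38658630/43194 + 7474586) = 1/(7474586 + 13*√38658630/43194)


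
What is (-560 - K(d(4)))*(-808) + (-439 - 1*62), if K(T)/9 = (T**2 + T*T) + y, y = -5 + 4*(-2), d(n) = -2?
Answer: 415619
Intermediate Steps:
y = -13 (y = -5 - 8 = -13)
K(T) = -117 + 18*T**2 (K(T) = 9*((T**2 + T*T) - 13) = 9*((T**2 + T**2) - 13) = 9*(2*T**2 - 13) = 9*(-13 + 2*T**2) = -117 + 18*T**2)
(-560 - K(d(4)))*(-808) + (-439 - 1*62) = (-560 - (-117 + 18*(-2)**2))*(-808) + (-439 - 1*62) = (-560 - (-117 + 18*4))*(-808) + (-439 - 62) = (-560 - (-117 + 72))*(-808) - 501 = (-560 - 1*(-45))*(-808) - 501 = (-560 + 45)*(-808) - 501 = -515*(-808) - 501 = 416120 - 501 = 415619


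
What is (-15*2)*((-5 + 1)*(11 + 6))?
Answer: 2040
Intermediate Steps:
(-15*2)*((-5 + 1)*(11 + 6)) = -(-120)*17 = -30*(-68) = 2040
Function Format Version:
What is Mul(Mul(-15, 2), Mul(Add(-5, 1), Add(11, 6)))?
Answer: 2040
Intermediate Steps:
Mul(Mul(-15, 2), Mul(Add(-5, 1), Add(11, 6))) = Mul(-30, Mul(-4, 17)) = Mul(-30, -68) = 2040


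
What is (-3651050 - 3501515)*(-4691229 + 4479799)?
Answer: 1512266817950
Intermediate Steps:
(-3651050 - 3501515)*(-4691229 + 4479799) = -7152565*(-211430) = 1512266817950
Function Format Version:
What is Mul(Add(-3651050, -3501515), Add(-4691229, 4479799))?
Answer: 1512266817950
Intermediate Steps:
Mul(Add(-3651050, -3501515), Add(-4691229, 4479799)) = Mul(-7152565, -211430) = 1512266817950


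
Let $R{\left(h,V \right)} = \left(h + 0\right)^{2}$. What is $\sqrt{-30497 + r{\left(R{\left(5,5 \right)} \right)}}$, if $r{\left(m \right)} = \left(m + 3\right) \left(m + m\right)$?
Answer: $3 i \sqrt{3233} \approx 170.58 i$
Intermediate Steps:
$R{\left(h,V \right)} = h^{2}$
$r{\left(m \right)} = 2 m \left(3 + m\right)$ ($r{\left(m \right)} = \left(3 + m\right) 2 m = 2 m \left(3 + m\right)$)
$\sqrt{-30497 + r{\left(R{\left(5,5 \right)} \right)}} = \sqrt{-30497 + 2 \cdot 5^{2} \left(3 + 5^{2}\right)} = \sqrt{-30497 + 2 \cdot 25 \left(3 + 25\right)} = \sqrt{-30497 + 2 \cdot 25 \cdot 28} = \sqrt{-30497 + 1400} = \sqrt{-29097} = 3 i \sqrt{3233}$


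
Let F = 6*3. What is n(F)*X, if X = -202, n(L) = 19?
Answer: -3838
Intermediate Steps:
F = 18
n(F)*X = 19*(-202) = -3838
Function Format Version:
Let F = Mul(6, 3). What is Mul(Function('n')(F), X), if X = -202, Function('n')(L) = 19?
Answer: -3838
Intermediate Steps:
F = 18
Mul(Function('n')(F), X) = Mul(19, -202) = -3838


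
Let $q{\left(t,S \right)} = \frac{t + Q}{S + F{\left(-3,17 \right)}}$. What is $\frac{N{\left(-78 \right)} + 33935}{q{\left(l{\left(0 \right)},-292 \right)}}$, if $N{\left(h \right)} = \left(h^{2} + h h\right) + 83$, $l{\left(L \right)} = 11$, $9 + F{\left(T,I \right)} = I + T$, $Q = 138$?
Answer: $- \frac{13255382}{149} \approx -88962.0$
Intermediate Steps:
$F{\left(T,I \right)} = -9 + I + T$ ($F{\left(T,I \right)} = -9 + \left(I + T\right) = -9 + I + T$)
$q{\left(t,S \right)} = \frac{138 + t}{5 + S}$ ($q{\left(t,S \right)} = \frac{t + 138}{S - -5} = \frac{138 + t}{S + 5} = \frac{138 + t}{5 + S}$)
$N{\left(h \right)} = 83 + 2 h^{2}$ ($N{\left(h \right)} = \left(h^{2} + h^{2}\right) + 83 = 2 h^{2} + 83 = 83 + 2 h^{2}$)
$\frac{N{\left(-78 \right)} + 33935}{q{\left(l{\left(0 \right)},-292 \right)}} = \frac{\left(83 + 2 \left(-78\right)^{2}\right) + 33935}{\frac{1}{5 - 292} \left(138 + 11\right)} = \frac{\left(83 + 2 \cdot 6084\right) + 33935}{\frac{1}{-287} \cdot 149} = \frac{\left(83 + 12168\right) + 33935}{\left(- \frac{1}{287}\right) 149} = \frac{12251 + 33935}{- \frac{149}{287}} = 46186 \left(- \frac{287}{149}\right) = - \frac{13255382}{149}$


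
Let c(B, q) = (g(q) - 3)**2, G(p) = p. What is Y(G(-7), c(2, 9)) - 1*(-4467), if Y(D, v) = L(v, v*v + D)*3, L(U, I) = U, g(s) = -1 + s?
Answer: 4542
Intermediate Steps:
c(B, q) = (-4 + q)**2 (c(B, q) = ((-1 + q) - 3)**2 = (-4 + q)**2)
Y(D, v) = 3*v (Y(D, v) = v*3 = 3*v)
Y(G(-7), c(2, 9)) - 1*(-4467) = 3*(-4 + 9)**2 - 1*(-4467) = 3*5**2 + 4467 = 3*25 + 4467 = 75 + 4467 = 4542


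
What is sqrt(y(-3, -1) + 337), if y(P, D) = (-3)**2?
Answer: sqrt(346) ≈ 18.601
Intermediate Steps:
y(P, D) = 9
sqrt(y(-3, -1) + 337) = sqrt(9 + 337) = sqrt(346)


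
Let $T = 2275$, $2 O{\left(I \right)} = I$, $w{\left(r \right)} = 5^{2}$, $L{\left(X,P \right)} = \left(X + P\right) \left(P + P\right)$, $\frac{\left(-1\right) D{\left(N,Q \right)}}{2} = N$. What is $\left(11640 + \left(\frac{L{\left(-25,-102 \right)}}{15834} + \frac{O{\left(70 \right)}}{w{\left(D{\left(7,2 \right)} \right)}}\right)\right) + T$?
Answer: $\frac{183648488}{13195} \approx 13918.0$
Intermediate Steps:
$D{\left(N,Q \right)} = - 2 N$
$L{\left(X,P \right)} = 2 P \left(P + X\right)$ ($L{\left(X,P \right)} = \left(P + X\right) 2 P = 2 P \left(P + X\right)$)
$w{\left(r \right)} = 25$
$O{\left(I \right)} = \frac{I}{2}$
$\left(11640 + \left(\frac{L{\left(-25,-102 \right)}}{15834} + \frac{O{\left(70 \right)}}{w{\left(D{\left(7,2 \right)} \right)}}\right)\right) + T = \left(11640 + \left(\frac{2 \left(-102\right) \left(-102 - 25\right)}{15834} + \frac{\frac{1}{2} \cdot 70}{25}\right)\right) + 2275 = \left(11640 + \left(2 \left(-102\right) \left(-127\right) \frac{1}{15834} + 35 \cdot \frac{1}{25}\right)\right) + 2275 = \left(11640 + \left(25908 \cdot \frac{1}{15834} + \frac{7}{5}\right)\right) + 2275 = \left(11640 + \left(\frac{4318}{2639} + \frac{7}{5}\right)\right) + 2275 = \left(11640 + \frac{40063}{13195}\right) + 2275 = \frac{153629863}{13195} + 2275 = \frac{183648488}{13195}$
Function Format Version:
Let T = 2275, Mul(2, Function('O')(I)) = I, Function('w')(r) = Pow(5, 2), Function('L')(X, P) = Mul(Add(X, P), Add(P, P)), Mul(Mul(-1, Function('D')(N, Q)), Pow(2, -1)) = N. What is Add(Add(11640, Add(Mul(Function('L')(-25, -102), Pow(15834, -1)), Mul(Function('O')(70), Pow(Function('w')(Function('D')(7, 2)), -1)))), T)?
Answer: Rational(183648488, 13195) ≈ 13918.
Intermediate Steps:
Function('D')(N, Q) = Mul(-2, N)
Function('L')(X, P) = Mul(2, P, Add(P, X)) (Function('L')(X, P) = Mul(Add(P, X), Mul(2, P)) = Mul(2, P, Add(P, X)))
Function('w')(r) = 25
Function('O')(I) = Mul(Rational(1, 2), I)
Add(Add(11640, Add(Mul(Function('L')(-25, -102), Pow(15834, -1)), Mul(Function('O')(70), Pow(Function('w')(Function('D')(7, 2)), -1)))), T) = Add(Add(11640, Add(Mul(Mul(2, -102, Add(-102, -25)), Pow(15834, -1)), Mul(Mul(Rational(1, 2), 70), Pow(25, -1)))), 2275) = Add(Add(11640, Add(Mul(Mul(2, -102, -127), Rational(1, 15834)), Mul(35, Rational(1, 25)))), 2275) = Add(Add(11640, Add(Mul(25908, Rational(1, 15834)), Rational(7, 5))), 2275) = Add(Add(11640, Add(Rational(4318, 2639), Rational(7, 5))), 2275) = Add(Add(11640, Rational(40063, 13195)), 2275) = Add(Rational(153629863, 13195), 2275) = Rational(183648488, 13195)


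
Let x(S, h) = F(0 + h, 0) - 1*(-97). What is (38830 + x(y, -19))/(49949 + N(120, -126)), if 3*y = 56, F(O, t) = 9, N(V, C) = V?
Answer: 38936/50069 ≈ 0.77765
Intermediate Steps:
y = 56/3 (y = (1/3)*56 = 56/3 ≈ 18.667)
x(S, h) = 106 (x(S, h) = 9 - 1*(-97) = 9 + 97 = 106)
(38830 + x(y, -19))/(49949 + N(120, -126)) = (38830 + 106)/(49949 + 120) = 38936/50069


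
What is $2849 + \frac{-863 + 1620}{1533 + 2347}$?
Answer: $\frac{11054877}{3880} \approx 2849.2$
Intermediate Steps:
$2849 + \frac{-863 + 1620}{1533 + 2347} = 2849 + \frac{757}{3880} = \frac{11054877}{3880}$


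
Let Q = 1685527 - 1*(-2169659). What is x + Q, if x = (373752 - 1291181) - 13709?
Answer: 2924048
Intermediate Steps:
Q = 3855186 (Q = 1685527 + 2169659 = 3855186)
x = -931138 (x = -917429 - 13709 = -931138)
x + Q = -931138 + 3855186 = 2924048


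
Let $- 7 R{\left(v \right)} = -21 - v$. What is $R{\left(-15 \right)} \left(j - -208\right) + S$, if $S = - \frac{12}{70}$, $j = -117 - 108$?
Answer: $- \frac{516}{35} \approx -14.743$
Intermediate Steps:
$j = -225$
$R{\left(v \right)} = 3 + \frac{v}{7}$ ($R{\left(v \right)} = - \frac{-21 - v}{7} = 3 + \frac{v}{7}$)
$S = - \frac{6}{35}$ ($S = \left(-12\right) \frac{1}{70} = - \frac{6}{35} \approx -0.17143$)
$R{\left(-15 \right)} \left(j - -208\right) + S = \left(3 + \frac{1}{7} \left(-15\right)\right) \left(-225 - -208\right) - \frac{6}{35} = \left(3 - \frac{15}{7}\right) \left(-225 + 208\right) - \frac{6}{35} = \frac{6}{7} \left(-17\right) - \frac{6}{35} = - \frac{102}{7} - \frac{6}{35} = - \frac{516}{35}$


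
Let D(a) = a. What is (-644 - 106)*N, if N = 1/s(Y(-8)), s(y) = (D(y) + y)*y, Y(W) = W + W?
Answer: -375/256 ≈ -1.4648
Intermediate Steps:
Y(W) = 2*W
s(y) = 2*y² (s(y) = (y + y)*y = (2*y)*y = 2*y²)
N = 1/512 (N = 1/(2*(2*(-8))²) = 1/(2*(-16)²) = 1/(2*256) = 1/512 ≈ 0.0019531)
(-644 - 106)*N = (-644 - 106)*(1/512) = -750*1/512 = -375/256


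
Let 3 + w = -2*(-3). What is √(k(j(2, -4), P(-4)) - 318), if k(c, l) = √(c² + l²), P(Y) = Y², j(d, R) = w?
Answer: √(-318 + √265) ≈ 17.37*I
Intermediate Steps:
w = 3 (w = -3 - 2*(-3) = -3 + 6 = 3)
j(d, R) = 3
√(k(j(2, -4), P(-4)) - 318) = √(√(3² + ((-4)²)²) - 318) = √(√(9 + 16²) - 318) = √(√(9 + 256) - 318) = √(√265 - 318) = √(-318 + √265)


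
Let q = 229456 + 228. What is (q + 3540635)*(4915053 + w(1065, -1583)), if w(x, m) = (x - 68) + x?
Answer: 18539092109685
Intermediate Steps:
q = 229684
w(x, m) = -68 + 2*x (w(x, m) = (-68 + x) + x = -68 + 2*x)
(q + 3540635)*(4915053 + w(1065, -1583)) = (229684 + 3540635)*(4915053 + (-68 + 2*1065)) = 3770319*(4915053 + (-68 + 2130)) = 3770319*(4915053 + 2062) = 3770319*4917115 = 18539092109685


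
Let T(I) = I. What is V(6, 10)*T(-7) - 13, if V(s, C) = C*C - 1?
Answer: -706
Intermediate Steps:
V(s, C) = -1 + C**2 (V(s, C) = C**2 - 1 = -1 + C**2)
V(6, 10)*T(-7) - 13 = (-1 + 10**2)*(-7) - 13 = (-1 + 100)*(-7) - 13 = 99*(-7) - 13 = -693 - 13 = -706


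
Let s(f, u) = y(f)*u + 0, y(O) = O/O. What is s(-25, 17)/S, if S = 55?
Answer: 17/55 ≈ 0.30909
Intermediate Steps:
y(O) = 1
s(f, u) = u (s(f, u) = 1*u + 0 = u + 0 = u)
s(-25, 17)/S = 17/55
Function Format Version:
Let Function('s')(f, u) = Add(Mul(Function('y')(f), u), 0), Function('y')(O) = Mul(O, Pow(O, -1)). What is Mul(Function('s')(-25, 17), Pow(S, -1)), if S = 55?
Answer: Rational(17, 55) ≈ 0.30909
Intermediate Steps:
Function('y')(O) = 1
Function('s')(f, u) = u (Function('s')(f, u) = Add(Mul(1, u), 0) = Add(u, 0) = u)
Mul(Function('s')(-25, 17), Pow(S, -1)) = Mul(17, Pow(55, -1)) = Mul(17, Rational(1, 55)) = Rational(17, 55)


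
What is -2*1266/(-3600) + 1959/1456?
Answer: 223729/109200 ≈ 2.0488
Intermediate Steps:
-2*1266/(-3600) + 1959/1456 = -2532*(-1/3600) + 1959*(1/1456) = 211/300 + 1959/1456 = 223729/109200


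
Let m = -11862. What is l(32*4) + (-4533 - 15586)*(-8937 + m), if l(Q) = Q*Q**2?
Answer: 420552233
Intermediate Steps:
l(Q) = Q**3
l(32*4) + (-4533 - 15586)*(-8937 + m) = (32*4)**3 + (-4533 - 15586)*(-8937 - 11862) = 128**3 - 20119*(-20799) = 2097152 + 418455081 = 420552233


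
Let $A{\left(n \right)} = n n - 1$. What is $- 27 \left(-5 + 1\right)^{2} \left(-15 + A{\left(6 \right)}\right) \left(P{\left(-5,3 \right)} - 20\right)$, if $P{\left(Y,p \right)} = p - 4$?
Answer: $181440$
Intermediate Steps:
$P{\left(Y,p \right)} = -4 + p$
$A{\left(n \right)} = -1 + n^{2}$ ($A{\left(n \right)} = n^{2} - 1 = -1 + n^{2}$)
$- 27 \left(-5 + 1\right)^{2} \left(-15 + A{\left(6 \right)}\right) \left(P{\left(-5,3 \right)} - 20\right) = - 27 \left(-5 + 1\right)^{2} \left(-15 - \left(1 - 6^{2}\right)\right) \left(\left(-4 + 3\right) - 20\right) = - 27 \left(-4\right)^{2} \left(-15 + \left(-1 + 36\right)\right) \left(-1 - 20\right) = \left(-27\right) 16 \left(-15 + 35\right) \left(-21\right) = - 432 \cdot 20 \left(-21\right) = \left(-432\right) \left(-420\right) = 181440$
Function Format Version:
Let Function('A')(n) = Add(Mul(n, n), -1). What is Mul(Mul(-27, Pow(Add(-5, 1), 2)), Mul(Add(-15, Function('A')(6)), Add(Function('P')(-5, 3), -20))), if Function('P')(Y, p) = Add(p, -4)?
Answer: 181440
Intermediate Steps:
Function('P')(Y, p) = Add(-4, p)
Function('A')(n) = Add(-1, Pow(n, 2)) (Function('A')(n) = Add(Pow(n, 2), -1) = Add(-1, Pow(n, 2)))
Mul(Mul(-27, Pow(Add(-5, 1), 2)), Mul(Add(-15, Function('A')(6)), Add(Function('P')(-5, 3), -20))) = Mul(Mul(-27, Pow(Add(-5, 1), 2)), Mul(Add(-15, Add(-1, Pow(6, 2))), Add(Add(-4, 3), -20))) = Mul(Mul(-27, Pow(-4, 2)), Mul(Add(-15, Add(-1, 36)), Add(-1, -20))) = Mul(Mul(-27, 16), Mul(Add(-15, 35), -21)) = Mul(-432, Mul(20, -21)) = Mul(-432, -420) = 181440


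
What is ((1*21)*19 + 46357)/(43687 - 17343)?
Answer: 11689/6586 ≈ 1.7748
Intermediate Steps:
((1*21)*19 + 46357)/(43687 - 17343) = (21*19 + 46357)/26344 = (399 + 46357)*(1/26344) = 46756*(1/26344) = 11689/6586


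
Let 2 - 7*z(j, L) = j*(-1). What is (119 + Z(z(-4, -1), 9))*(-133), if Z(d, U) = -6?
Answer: -15029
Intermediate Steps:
z(j, L) = 2/7 + j/7 (z(j, L) = 2/7 - j*(-1)/7 = 2/7 - (-1)*j/7 = 2/7 + j/7)
(119 + Z(z(-4, -1), 9))*(-133) = (119 - 6)*(-133) = 113*(-133) = -15029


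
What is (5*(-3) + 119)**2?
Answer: 10816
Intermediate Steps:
(5*(-3) + 119)**2 = (-15 + 119)**2 = 104**2 = 10816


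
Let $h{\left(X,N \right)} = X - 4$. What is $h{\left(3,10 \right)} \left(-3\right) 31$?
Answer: $93$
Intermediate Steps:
$h{\left(X,N \right)} = -4 + X$
$h{\left(3,10 \right)} \left(-3\right) 31 = \left(-4 + 3\right) \left(-3\right) 31 = \left(-1\right) \left(-3\right) 31 = 3 \cdot 31 = 93$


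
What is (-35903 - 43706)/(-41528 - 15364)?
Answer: 79609/56892 ≈ 1.3993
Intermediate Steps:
(-35903 - 43706)/(-41528 - 15364) = -79609/(-56892) = -79609*(-1/56892) = 79609/56892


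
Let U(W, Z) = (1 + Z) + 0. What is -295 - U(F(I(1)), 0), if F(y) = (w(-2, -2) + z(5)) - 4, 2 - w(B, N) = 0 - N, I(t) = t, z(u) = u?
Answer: -296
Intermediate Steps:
w(B, N) = 2 + N (w(B, N) = 2 - (0 - N) = 2 - (-1)*N = 2 + N)
F(y) = 1 (F(y) = ((2 - 2) + 5) - 4 = (0 + 5) - 4 = 5 - 4 = 1)
U(W, Z) = 1 + Z
-295 - U(F(I(1)), 0) = -295 - (1 + 0) = -295 - 1*1 = -295 - 1 = -296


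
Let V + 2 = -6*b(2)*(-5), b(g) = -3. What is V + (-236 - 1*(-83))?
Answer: -245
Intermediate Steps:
V = -92 (V = -2 - 6*(-3)*(-5) = -2 + 18*(-5) = -2 - 90 = -92)
V + (-236 - 1*(-83)) = -92 + (-236 - 1*(-83)) = -92 + (-236 + 83) = -92 - 153 = -245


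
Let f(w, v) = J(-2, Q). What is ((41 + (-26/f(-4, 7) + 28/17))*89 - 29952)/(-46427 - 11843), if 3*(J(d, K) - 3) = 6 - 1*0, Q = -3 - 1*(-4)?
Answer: 2262633/4952950 ≈ 0.45683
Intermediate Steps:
Q = 1 (Q = -3 + 4 = 1)
J(d, K) = 5 (J(d, K) = 3 + (6 - 1*0)/3 = 3 + (6 + 0)/3 = 3 + (⅓)*6 = 3 + 2 = 5)
f(w, v) = 5
((41 + (-26/f(-4, 7) + 28/17))*89 - 29952)/(-46427 - 11843) = ((41 + (-26/5 + 28/17))*89 - 29952)/(-46427 - 11843) = ((41 + (-26*⅕ + 28*(1/17)))*89 - 29952)/(-58270) = ((41 + (-26/5 + 28/17))*89 - 29952)*(-1/58270) = ((41 - 302/85)*89 - 29952)*(-1/58270) = ((3183/85)*89 - 29952)*(-1/58270) = (283287/85 - 29952)*(-1/58270) = -2262633/85*(-1/58270) = 2262633/4952950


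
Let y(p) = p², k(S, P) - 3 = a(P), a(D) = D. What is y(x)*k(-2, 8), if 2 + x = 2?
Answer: 0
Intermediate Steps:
k(S, P) = 3 + P
x = 0 (x = -2 + 2 = 0)
y(x)*k(-2, 8) = 0²*(3 + 8) = 0*11 = 0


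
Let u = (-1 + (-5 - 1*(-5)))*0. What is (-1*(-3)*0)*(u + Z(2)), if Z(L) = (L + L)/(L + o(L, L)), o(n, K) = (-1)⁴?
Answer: 0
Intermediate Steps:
u = 0 (u = (-1 + (-5 + 5))*0 = (-1 + 0)*0 = -1*0 = 0)
o(n, K) = 1
Z(L) = 2*L/(1 + L) (Z(L) = (L + L)/(L + 1) = (2*L)/(1 + L) = 2*L/(1 + L))
(-1*(-3)*0)*(u + Z(2)) = (-1*(-3)*0)*(0 + 2*2/(1 + 2)) = (3*0)*(0 + 2*2/3) = 0*(0 + 2*2*(⅓)) = 0*(0 + 4/3) = 0*(4/3) = 0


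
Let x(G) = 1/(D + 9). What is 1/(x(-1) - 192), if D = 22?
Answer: -31/5951 ≈ -0.0052092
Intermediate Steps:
x(G) = 1/31 (x(G) = 1/(22 + 9) = 1/31)
1/(x(-1) - 192) = 1/(1/31 - 192) = 1/(-5951/31) = -31/5951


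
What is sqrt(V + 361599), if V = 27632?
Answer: sqrt(389231) ≈ 623.88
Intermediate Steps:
sqrt(V + 361599) = sqrt(27632 + 361599) = sqrt(389231)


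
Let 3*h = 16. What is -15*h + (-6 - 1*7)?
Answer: -93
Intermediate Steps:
h = 16/3 (h = (1/3)*16 = 16/3 ≈ 5.3333)
-15*h + (-6 - 1*7) = -15*16/3 + (-6 - 1*7) = -80 + (-6 - 7) = -80 - 13 = -93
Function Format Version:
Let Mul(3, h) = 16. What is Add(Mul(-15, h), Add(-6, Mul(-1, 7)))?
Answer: -93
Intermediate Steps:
h = Rational(16, 3) (h = Mul(Rational(1, 3), 16) = Rational(16, 3) ≈ 5.3333)
Add(Mul(-15, h), Add(-6, Mul(-1, 7))) = Add(Mul(-15, Rational(16, 3)), Add(-6, Mul(-1, 7))) = Add(-80, Add(-6, -7)) = Add(-80, -13) = -93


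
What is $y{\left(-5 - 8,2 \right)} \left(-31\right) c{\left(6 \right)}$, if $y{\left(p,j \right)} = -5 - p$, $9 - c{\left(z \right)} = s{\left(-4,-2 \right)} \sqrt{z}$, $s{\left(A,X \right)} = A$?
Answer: $-2232 - 992 \sqrt{6} \approx -4661.9$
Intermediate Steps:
$c{\left(z \right)} = 9 + 4 \sqrt{z}$ ($c{\left(z \right)} = 9 - - 4 \sqrt{z} = 9 + 4 \sqrt{z}$)
$y{\left(-5 - 8,2 \right)} \left(-31\right) c{\left(6 \right)} = \left(-5 - \left(-5 - 8\right)\right) \left(-31\right) \left(9 + 4 \sqrt{6}\right) = \left(-5 - -13\right) \left(-31\right) \left(9 + 4 \sqrt{6}\right) = \left(-5 + 13\right) \left(-31\right) \left(9 + 4 \sqrt{6}\right) = 8 \left(-31\right) \left(9 + 4 \sqrt{6}\right) = - 248 \left(9 + 4 \sqrt{6}\right) = -2232 - 992 \sqrt{6}$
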